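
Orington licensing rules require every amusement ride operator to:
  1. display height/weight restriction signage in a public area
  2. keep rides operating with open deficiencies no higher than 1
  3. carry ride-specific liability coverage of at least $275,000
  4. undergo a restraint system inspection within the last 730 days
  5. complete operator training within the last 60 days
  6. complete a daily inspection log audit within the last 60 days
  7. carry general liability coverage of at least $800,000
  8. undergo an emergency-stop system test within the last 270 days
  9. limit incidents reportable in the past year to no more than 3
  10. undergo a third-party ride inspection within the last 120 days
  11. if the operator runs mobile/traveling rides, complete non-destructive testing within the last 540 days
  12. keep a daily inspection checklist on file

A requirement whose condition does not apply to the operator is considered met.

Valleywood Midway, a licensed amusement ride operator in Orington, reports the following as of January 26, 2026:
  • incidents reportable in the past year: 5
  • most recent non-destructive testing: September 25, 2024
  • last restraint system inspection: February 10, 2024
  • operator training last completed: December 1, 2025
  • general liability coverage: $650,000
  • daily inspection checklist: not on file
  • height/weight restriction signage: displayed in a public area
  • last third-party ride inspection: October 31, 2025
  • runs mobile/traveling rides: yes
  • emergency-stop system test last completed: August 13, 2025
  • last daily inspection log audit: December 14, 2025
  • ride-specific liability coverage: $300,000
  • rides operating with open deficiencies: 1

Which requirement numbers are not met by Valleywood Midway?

7, 9, 12

1. height/weight restriction signage present → met
2. rides operating with open deficiencies 1 ≤ 1 → met
3. ride-specific liability coverage $300,000 ≥ $275,000 → met
4. restraint system inspection 716 days ago vs limit 730 → met
5. operator training 56 days ago vs limit 60 → met
6. daily inspection log audit 43 days ago vs limit 60 → met
7. general liability coverage $650,000 < $800,000 → not met
8. emergency-stop system test 166 days ago vs limit 270 → met
9. incidents reportable in the past year 5 > 3 → not met
10. third-party ride inspection 87 days ago vs limit 120 → met
11. condition 'runs mobile/traveling rides' holds; non-destructive testing 488 days ago vs limit 540 → met
12. daily inspection checklist absent → not met
Not met: 7, 9, 12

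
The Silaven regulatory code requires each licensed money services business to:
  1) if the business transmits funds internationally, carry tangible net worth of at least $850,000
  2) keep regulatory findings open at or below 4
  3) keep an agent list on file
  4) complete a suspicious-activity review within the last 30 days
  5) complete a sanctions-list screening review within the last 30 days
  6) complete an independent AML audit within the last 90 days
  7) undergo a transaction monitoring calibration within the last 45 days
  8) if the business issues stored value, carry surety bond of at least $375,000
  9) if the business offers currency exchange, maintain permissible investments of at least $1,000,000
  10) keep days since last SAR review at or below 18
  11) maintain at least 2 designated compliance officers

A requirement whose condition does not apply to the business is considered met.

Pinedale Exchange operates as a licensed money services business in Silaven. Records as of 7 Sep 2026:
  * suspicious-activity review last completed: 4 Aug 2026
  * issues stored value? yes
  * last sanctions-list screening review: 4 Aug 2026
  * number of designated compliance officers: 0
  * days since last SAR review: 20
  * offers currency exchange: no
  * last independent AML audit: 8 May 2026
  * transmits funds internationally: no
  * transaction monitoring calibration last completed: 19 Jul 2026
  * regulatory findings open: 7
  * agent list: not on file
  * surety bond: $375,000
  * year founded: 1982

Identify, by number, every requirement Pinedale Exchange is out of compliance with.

1. condition 'transmits funds internationally' does not hold → requirement n/a → met
2. regulatory findings open 7 > 4 → not met
3. agent list absent → not met
4. suspicious-activity review 34 days ago vs limit 30 → not met
5. sanctions-list screening review 34 days ago vs limit 30 → not met
6. independent AML audit 122 days ago vs limit 90 → not met
7. transaction monitoring calibration 50 days ago vs limit 45 → not met
8. condition 'issues stored value' holds; surety bond $375,000 ≥ $375,000 → met
9. condition 'offers currency exchange' does not hold → requirement n/a → met
10. days since last SAR review 20 > 18 → not met
11. designated compliance officers 0 < 2 → not met
Not met: 2, 3, 4, 5, 6, 7, 10, 11

2, 3, 4, 5, 6, 7, 10, 11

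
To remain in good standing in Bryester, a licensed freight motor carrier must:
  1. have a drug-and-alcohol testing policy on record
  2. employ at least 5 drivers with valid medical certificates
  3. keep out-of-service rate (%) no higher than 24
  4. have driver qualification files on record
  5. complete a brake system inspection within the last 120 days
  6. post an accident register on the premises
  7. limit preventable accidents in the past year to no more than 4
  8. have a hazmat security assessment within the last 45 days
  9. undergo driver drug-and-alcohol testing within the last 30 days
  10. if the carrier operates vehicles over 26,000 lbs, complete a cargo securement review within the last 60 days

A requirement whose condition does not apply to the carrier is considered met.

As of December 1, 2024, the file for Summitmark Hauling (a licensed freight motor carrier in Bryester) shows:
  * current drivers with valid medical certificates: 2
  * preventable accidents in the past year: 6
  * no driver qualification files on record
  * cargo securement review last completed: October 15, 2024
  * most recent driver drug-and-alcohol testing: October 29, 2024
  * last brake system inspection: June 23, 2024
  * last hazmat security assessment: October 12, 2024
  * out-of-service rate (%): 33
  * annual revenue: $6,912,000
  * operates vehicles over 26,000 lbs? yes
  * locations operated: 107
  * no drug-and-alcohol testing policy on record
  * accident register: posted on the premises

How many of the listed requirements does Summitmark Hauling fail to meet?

1. drug-and-alcohol testing policy absent → not met
2. drivers with valid medical certificates 2 < 5 → not met
3. out-of-service rate (%) 33 > 24 → not met
4. driver qualification files absent → not met
5. brake system inspection 161 days ago vs limit 120 → not met
6. accident register present → met
7. preventable accidents in the past year 6 > 4 → not met
8. hazmat security assessment 50 days ago vs limit 45 → not met
9. driver drug-and-alcohol testing 33 days ago vs limit 30 → not met
10. condition 'operates vehicles over 26,000 lbs' holds; cargo securement review 47 days ago vs limit 60 → met
Not met: 8 of 10

8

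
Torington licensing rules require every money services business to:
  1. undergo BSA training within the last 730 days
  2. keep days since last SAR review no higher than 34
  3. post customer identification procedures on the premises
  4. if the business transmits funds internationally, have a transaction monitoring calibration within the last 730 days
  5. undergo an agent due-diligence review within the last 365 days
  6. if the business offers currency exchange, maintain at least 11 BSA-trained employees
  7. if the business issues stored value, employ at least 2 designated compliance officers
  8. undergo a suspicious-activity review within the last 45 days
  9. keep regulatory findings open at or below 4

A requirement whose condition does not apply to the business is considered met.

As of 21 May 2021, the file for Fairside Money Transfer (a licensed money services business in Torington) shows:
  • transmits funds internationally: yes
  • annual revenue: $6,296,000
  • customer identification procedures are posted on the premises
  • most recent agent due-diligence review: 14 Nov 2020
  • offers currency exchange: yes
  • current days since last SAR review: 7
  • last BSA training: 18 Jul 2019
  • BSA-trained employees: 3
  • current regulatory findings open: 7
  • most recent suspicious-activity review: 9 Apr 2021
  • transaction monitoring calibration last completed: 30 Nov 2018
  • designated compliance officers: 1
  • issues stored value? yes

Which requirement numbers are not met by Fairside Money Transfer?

4, 6, 7, 9

1. BSA training 673 days ago vs limit 730 → met
2. days since last SAR review 7 ≤ 34 → met
3. customer identification procedures present → met
4. condition 'transmits funds internationally' holds; transaction monitoring calibration 903 days ago vs limit 730 → not met
5. agent due-diligence review 188 days ago vs limit 365 → met
6. condition 'offers currency exchange' holds; BSA-trained employees 3 < 11 → not met
7. condition 'issues stored value' holds; designated compliance officers 1 < 2 → not met
8. suspicious-activity review 42 days ago vs limit 45 → met
9. regulatory findings open 7 > 4 → not met
Not met: 4, 6, 7, 9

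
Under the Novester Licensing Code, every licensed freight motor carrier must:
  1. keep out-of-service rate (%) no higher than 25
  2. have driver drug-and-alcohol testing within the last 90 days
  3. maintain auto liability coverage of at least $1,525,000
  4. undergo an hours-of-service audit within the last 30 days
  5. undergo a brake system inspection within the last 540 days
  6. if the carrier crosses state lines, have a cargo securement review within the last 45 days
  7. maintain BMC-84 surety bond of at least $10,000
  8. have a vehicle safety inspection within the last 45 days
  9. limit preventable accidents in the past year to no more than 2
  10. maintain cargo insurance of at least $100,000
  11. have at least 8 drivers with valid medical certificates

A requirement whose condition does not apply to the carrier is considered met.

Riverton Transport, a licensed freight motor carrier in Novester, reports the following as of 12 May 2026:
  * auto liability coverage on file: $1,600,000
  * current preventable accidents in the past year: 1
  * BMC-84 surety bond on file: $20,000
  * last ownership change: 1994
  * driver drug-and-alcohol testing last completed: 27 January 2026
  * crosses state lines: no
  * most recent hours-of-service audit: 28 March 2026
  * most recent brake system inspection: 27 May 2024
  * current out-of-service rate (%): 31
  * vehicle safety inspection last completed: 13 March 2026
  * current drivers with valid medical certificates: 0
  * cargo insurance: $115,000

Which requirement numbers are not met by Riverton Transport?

1, 2, 4, 5, 8, 11

1. out-of-service rate (%) 31 > 25 → not met
2. driver drug-and-alcohol testing 105 days ago vs limit 90 → not met
3. auto liability coverage $1,600,000 ≥ $1,525,000 → met
4. hours-of-service audit 45 days ago vs limit 30 → not met
5. brake system inspection 715 days ago vs limit 540 → not met
6. condition 'crosses state lines' does not hold → requirement n/a → met
7. BMC-84 surety bond $20,000 ≥ $10,000 → met
8. vehicle safety inspection 60 days ago vs limit 45 → not met
9. preventable accidents in the past year 1 ≤ 2 → met
10. cargo insurance $115,000 ≥ $100,000 → met
11. drivers with valid medical certificates 0 < 8 → not met
Not met: 1, 2, 4, 5, 8, 11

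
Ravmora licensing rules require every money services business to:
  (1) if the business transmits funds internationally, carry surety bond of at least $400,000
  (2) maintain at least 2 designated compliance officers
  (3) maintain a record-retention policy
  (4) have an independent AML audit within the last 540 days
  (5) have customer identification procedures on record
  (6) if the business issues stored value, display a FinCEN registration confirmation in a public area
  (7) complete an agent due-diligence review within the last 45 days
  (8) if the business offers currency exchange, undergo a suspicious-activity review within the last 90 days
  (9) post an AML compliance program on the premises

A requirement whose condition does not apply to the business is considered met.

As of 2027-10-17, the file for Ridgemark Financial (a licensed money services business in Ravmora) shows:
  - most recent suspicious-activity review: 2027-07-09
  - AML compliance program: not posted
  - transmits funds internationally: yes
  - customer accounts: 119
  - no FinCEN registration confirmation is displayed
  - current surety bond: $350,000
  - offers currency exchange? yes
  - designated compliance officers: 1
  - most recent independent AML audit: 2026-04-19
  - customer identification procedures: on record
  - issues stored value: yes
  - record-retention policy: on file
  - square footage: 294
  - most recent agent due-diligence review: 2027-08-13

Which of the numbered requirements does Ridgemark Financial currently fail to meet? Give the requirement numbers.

1. condition 'transmits funds internationally' holds; surety bond $350,000 < $400,000 → not met
2. designated compliance officers 1 < 2 → not met
3. record-retention policy present → met
4. independent AML audit 546 days ago vs limit 540 → not met
5. customer identification procedures present → met
6. condition 'issues stored value' holds; FinCEN registration confirmation absent → not met
7. agent due-diligence review 65 days ago vs limit 45 → not met
8. condition 'offers currency exchange' holds; suspicious-activity review 100 days ago vs limit 90 → not met
9. AML compliance program absent → not met
Not met: 1, 2, 4, 6, 7, 8, 9

1, 2, 4, 6, 7, 8, 9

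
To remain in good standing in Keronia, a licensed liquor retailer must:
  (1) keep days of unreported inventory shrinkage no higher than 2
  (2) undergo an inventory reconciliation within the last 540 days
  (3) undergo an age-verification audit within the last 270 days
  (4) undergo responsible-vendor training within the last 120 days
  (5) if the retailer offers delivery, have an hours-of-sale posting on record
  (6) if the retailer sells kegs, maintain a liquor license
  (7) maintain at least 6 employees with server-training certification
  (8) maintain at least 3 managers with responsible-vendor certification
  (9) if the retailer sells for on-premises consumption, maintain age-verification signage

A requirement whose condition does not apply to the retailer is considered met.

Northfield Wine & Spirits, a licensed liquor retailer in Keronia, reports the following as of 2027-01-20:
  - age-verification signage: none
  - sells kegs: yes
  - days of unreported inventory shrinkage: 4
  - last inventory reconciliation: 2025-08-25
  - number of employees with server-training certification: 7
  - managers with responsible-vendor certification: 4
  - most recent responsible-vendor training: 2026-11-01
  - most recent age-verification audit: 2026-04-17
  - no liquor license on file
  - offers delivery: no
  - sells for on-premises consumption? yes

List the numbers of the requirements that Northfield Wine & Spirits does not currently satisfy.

1, 3, 6, 9

1. days of unreported inventory shrinkage 4 > 2 → not met
2. inventory reconciliation 513 days ago vs limit 540 → met
3. age-verification audit 278 days ago vs limit 270 → not met
4. responsible-vendor training 80 days ago vs limit 120 → met
5. condition 'offers delivery' does not hold → requirement n/a → met
6. condition 'sells kegs' holds; liquor license absent → not met
7. employees with server-training certification 7 ≥ 6 → met
8. managers with responsible-vendor certification 4 ≥ 3 → met
9. condition 'sells for on-premises consumption' holds; age-verification signage absent → not met
Not met: 1, 3, 6, 9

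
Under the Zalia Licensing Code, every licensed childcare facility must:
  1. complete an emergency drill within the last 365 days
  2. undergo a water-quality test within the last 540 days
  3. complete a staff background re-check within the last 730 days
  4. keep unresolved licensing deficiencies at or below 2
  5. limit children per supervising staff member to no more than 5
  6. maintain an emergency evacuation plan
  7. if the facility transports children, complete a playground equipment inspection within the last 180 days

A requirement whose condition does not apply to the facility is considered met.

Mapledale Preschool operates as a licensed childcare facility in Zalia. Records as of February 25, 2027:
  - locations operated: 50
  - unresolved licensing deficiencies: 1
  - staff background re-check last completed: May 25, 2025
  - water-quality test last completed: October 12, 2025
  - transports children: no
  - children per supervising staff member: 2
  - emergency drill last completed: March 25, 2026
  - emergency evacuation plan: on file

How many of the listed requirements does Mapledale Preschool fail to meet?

1. emergency drill 337 days ago vs limit 365 → met
2. water-quality test 501 days ago vs limit 540 → met
3. staff background re-check 641 days ago vs limit 730 → met
4. unresolved licensing deficiencies 1 ≤ 2 → met
5. children per supervising staff member 2 ≤ 5 → met
6. emergency evacuation plan present → met
7. condition 'transports children' does not hold → requirement n/a → met
Not met: 0 of 7

0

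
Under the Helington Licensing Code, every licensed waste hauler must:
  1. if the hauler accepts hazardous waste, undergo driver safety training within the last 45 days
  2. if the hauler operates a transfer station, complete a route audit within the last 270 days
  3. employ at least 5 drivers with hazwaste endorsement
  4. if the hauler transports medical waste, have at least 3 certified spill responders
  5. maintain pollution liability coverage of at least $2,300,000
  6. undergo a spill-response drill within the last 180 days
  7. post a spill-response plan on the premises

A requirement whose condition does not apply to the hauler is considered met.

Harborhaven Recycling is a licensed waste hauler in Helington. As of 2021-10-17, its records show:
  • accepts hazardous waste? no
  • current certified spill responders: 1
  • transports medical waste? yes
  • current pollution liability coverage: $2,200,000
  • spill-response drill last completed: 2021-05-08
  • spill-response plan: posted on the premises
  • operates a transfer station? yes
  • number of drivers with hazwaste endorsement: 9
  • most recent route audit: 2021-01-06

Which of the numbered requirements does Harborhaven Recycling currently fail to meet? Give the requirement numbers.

2, 4, 5

1. condition 'accepts hazardous waste' does not hold → requirement n/a → met
2. condition 'operates a transfer station' holds; route audit 284 days ago vs limit 270 → not met
3. drivers with hazwaste endorsement 9 ≥ 5 → met
4. condition 'transports medical waste' holds; certified spill responders 1 < 3 → not met
5. pollution liability coverage $2,200,000 < $2,300,000 → not met
6. spill-response drill 162 days ago vs limit 180 → met
7. spill-response plan present → met
Not met: 2, 4, 5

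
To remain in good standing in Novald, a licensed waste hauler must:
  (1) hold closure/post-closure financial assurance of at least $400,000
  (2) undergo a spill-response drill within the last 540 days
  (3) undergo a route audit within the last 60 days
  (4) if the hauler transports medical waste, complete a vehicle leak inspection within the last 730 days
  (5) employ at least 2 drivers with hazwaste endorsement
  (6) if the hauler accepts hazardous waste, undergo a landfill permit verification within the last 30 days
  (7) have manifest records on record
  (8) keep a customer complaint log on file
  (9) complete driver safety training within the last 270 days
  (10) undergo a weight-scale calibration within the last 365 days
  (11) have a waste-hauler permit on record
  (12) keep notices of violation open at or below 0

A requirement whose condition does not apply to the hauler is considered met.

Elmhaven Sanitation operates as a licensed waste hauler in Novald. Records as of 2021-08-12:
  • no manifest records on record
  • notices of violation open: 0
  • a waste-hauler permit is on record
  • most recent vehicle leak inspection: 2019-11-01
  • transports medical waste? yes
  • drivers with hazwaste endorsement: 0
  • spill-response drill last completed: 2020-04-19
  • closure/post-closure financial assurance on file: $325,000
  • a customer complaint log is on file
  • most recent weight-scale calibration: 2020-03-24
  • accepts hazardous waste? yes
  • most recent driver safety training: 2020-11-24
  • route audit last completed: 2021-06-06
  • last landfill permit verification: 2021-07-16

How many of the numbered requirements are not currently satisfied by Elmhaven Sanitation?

5

1. closure/post-closure financial assurance $325,000 < $400,000 → not met
2. spill-response drill 480 days ago vs limit 540 → met
3. route audit 67 days ago vs limit 60 → not met
4. condition 'transports medical waste' holds; vehicle leak inspection 650 days ago vs limit 730 → met
5. drivers with hazwaste endorsement 0 < 2 → not met
6. condition 'accepts hazardous waste' holds; landfill permit verification 27 days ago vs limit 30 → met
7. manifest records absent → not met
8. customer complaint log present → met
9. driver safety training 261 days ago vs limit 270 → met
10. weight-scale calibration 506 days ago vs limit 365 → not met
11. waste-hauler permit present → met
12. notices of violation open 0 ≤ 0 → met
Not met: 5 of 12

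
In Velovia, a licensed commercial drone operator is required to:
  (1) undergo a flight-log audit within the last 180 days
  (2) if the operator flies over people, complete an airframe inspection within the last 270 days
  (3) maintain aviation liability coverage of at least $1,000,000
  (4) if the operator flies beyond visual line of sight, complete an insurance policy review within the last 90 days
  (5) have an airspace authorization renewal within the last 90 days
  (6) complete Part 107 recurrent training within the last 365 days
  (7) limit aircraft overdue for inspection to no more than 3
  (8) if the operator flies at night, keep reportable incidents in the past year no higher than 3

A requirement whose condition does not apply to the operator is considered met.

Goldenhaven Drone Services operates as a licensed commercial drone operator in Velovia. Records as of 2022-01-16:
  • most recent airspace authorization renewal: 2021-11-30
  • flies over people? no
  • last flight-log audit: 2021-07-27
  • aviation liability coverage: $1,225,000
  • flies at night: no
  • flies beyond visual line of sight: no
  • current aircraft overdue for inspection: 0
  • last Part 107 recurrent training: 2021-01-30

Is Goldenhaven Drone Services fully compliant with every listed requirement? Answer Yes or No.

1. flight-log audit 173 days ago vs limit 180 → met
2. condition 'flies over people' does not hold → requirement n/a → met
3. aviation liability coverage $1,225,000 ≥ $1,000,000 → met
4. condition 'flies beyond visual line of sight' does not hold → requirement n/a → met
5. airspace authorization renewal 47 days ago vs limit 90 → met
6. Part 107 recurrent training 351 days ago vs limit 365 → met
7. aircraft overdue for inspection 0 ≤ 3 → met
8. condition 'flies at night' does not hold → requirement n/a → met
All met.

Yes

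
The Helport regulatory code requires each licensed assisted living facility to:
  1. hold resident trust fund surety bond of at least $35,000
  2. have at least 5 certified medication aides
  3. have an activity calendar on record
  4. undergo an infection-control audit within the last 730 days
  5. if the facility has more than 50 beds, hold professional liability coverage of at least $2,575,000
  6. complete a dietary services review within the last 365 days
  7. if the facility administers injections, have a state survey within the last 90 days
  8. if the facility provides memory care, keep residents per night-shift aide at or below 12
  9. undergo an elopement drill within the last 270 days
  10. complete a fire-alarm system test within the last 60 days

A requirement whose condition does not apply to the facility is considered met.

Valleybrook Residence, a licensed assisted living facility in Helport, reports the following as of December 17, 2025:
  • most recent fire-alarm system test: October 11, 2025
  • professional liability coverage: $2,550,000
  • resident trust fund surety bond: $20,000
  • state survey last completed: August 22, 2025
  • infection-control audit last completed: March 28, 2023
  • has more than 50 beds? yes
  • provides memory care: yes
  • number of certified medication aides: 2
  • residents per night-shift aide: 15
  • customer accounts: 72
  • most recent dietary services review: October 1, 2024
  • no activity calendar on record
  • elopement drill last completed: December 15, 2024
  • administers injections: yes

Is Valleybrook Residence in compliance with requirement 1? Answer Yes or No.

No

1. resident trust fund surety bond $20,000 < $35,000 → not met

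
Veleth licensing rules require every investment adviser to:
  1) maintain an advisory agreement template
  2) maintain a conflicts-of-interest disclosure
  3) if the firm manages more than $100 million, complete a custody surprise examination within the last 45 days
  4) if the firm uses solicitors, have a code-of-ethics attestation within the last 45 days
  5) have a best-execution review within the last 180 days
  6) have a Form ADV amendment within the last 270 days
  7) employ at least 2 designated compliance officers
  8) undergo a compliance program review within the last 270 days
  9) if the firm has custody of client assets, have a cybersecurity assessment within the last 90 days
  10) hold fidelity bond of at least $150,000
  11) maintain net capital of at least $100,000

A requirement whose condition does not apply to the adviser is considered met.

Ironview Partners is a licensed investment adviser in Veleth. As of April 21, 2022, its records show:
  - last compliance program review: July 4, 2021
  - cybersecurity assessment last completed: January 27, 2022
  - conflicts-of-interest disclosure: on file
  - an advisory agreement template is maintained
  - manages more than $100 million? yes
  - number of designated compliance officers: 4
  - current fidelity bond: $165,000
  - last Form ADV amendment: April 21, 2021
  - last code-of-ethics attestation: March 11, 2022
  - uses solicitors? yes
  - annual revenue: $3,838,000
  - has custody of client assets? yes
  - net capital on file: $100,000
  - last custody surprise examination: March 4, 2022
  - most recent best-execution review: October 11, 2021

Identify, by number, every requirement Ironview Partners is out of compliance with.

1. advisory agreement template present → met
2. conflicts-of-interest disclosure present → met
3. condition 'manages more than $100 million' holds; custody surprise examination 48 days ago vs limit 45 → not met
4. condition 'uses solicitors' holds; code-of-ethics attestation 41 days ago vs limit 45 → met
5. best-execution review 192 days ago vs limit 180 → not met
6. Form ADV amendment 365 days ago vs limit 270 → not met
7. designated compliance officers 4 ≥ 2 → met
8. compliance program review 291 days ago vs limit 270 → not met
9. condition 'has custody of client assets' holds; cybersecurity assessment 84 days ago vs limit 90 → met
10. fidelity bond $165,000 ≥ $150,000 → met
11. net capital $100,000 ≥ $100,000 → met
Not met: 3, 5, 6, 8

3, 5, 6, 8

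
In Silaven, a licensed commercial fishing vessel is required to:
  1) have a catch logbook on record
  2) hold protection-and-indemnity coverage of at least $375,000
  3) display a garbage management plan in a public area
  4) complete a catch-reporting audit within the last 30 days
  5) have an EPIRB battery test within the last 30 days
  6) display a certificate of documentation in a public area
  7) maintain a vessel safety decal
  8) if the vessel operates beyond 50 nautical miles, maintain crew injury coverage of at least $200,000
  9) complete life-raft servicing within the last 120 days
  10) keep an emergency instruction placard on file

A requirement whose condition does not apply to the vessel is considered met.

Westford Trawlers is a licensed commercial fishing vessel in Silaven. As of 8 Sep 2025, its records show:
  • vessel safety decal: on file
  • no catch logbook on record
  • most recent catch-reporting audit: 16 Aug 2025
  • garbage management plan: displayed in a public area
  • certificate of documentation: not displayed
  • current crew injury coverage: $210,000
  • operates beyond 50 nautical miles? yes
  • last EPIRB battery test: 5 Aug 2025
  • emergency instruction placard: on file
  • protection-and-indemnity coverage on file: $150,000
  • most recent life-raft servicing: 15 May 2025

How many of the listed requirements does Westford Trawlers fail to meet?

1. catch logbook absent → not met
2. protection-and-indemnity coverage $150,000 < $375,000 → not met
3. garbage management plan present → met
4. catch-reporting audit 23 days ago vs limit 30 → met
5. EPIRB battery test 34 days ago vs limit 30 → not met
6. certificate of documentation absent → not met
7. vessel safety decal present → met
8. condition 'operates beyond 50 nautical miles' holds; crew injury coverage $210,000 ≥ $200,000 → met
9. life-raft servicing 116 days ago vs limit 120 → met
10. emergency instruction placard present → met
Not met: 4 of 10

4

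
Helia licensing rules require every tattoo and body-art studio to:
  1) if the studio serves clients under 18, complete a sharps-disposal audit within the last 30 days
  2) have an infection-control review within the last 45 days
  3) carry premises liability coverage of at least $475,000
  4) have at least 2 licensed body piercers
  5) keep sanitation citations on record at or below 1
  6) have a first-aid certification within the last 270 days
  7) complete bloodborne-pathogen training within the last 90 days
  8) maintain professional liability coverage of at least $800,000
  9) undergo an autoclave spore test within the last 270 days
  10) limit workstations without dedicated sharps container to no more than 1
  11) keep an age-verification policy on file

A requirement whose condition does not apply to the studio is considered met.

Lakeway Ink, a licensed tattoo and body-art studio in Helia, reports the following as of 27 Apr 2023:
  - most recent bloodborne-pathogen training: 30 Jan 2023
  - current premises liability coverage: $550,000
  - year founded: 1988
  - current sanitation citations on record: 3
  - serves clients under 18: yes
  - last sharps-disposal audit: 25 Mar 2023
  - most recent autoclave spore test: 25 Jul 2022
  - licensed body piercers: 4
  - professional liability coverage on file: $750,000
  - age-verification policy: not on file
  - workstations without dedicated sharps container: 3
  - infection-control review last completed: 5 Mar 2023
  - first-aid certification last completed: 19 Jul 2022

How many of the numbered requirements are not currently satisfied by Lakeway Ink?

1. condition 'serves clients under 18' holds; sharps-disposal audit 33 days ago vs limit 30 → not met
2. infection-control review 53 days ago vs limit 45 → not met
3. premises liability coverage $550,000 ≥ $475,000 → met
4. licensed body piercers 4 ≥ 2 → met
5. sanitation citations on record 3 > 1 → not met
6. first-aid certification 282 days ago vs limit 270 → not met
7. bloodborne-pathogen training 87 days ago vs limit 90 → met
8. professional liability coverage $750,000 < $800,000 → not met
9. autoclave spore test 276 days ago vs limit 270 → not met
10. workstations without dedicated sharps container 3 > 1 → not met
11. age-verification policy absent → not met
Not met: 8 of 11

8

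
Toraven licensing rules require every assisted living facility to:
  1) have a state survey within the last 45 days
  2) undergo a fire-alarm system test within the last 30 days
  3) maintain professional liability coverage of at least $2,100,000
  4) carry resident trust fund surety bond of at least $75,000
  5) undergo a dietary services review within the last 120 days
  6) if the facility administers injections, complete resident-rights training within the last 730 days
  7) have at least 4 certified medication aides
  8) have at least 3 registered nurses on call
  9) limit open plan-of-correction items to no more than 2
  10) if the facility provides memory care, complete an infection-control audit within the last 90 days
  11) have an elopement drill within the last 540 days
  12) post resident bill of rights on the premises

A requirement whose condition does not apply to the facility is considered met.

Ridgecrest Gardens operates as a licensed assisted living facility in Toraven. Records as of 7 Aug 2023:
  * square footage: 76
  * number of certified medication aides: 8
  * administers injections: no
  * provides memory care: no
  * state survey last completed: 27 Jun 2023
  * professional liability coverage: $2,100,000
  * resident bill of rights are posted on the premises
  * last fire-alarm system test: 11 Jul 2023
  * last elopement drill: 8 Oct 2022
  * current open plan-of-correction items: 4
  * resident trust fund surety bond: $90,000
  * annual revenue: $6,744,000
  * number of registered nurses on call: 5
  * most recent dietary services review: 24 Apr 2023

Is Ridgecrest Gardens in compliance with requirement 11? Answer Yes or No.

11. elopement drill 303 days ago vs limit 540 → met

Yes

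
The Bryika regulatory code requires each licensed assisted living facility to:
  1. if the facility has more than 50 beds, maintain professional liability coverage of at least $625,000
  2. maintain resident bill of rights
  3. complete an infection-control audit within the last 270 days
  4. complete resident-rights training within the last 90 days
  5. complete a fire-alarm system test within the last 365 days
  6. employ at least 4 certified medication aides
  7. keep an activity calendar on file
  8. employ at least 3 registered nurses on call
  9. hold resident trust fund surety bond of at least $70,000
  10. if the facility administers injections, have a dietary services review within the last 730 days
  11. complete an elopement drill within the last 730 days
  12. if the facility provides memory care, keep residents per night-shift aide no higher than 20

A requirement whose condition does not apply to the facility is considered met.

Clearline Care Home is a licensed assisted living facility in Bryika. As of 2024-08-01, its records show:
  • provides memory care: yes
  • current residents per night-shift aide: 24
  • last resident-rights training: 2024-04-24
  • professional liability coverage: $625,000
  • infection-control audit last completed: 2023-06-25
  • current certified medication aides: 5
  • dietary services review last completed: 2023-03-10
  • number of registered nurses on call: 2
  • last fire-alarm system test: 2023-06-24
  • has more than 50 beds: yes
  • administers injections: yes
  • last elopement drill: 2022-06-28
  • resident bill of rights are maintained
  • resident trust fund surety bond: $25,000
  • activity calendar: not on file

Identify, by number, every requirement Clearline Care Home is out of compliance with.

1. condition 'has more than 50 beds' holds; professional liability coverage $625,000 ≥ $625,000 → met
2. resident bill of rights present → met
3. infection-control audit 403 days ago vs limit 270 → not met
4. resident-rights training 99 days ago vs limit 90 → not met
5. fire-alarm system test 404 days ago vs limit 365 → not met
6. certified medication aides 5 ≥ 4 → met
7. activity calendar absent → not met
8. registered nurses on call 2 < 3 → not met
9. resident trust fund surety bond $25,000 < $70,000 → not met
10. condition 'administers injections' holds; dietary services review 510 days ago vs limit 730 → met
11. elopement drill 765 days ago vs limit 730 → not met
12. condition 'provides memory care' holds; residents per night-shift aide 24 > 20 → not met
Not met: 3, 4, 5, 7, 8, 9, 11, 12

3, 4, 5, 7, 8, 9, 11, 12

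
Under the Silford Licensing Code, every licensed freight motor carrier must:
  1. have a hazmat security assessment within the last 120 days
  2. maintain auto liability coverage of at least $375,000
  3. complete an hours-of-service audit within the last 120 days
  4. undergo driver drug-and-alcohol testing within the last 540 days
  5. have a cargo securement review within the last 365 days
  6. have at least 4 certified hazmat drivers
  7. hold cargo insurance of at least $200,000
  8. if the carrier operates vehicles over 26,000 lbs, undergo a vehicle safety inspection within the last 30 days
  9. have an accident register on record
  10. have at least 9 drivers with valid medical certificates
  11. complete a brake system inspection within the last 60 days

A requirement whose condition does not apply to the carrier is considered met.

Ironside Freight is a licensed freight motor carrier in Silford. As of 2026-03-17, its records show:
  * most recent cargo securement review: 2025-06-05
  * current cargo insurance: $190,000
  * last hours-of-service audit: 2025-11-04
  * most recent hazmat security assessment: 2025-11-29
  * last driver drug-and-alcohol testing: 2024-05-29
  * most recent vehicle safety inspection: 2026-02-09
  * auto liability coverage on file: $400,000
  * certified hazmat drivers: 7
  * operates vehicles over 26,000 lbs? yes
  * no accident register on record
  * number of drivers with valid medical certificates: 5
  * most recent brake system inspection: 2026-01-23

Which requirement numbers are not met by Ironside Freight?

1. hazmat security assessment 108 days ago vs limit 120 → met
2. auto liability coverage $400,000 ≥ $375,000 → met
3. hours-of-service audit 133 days ago vs limit 120 → not met
4. driver drug-and-alcohol testing 657 days ago vs limit 540 → not met
5. cargo securement review 285 days ago vs limit 365 → met
6. certified hazmat drivers 7 ≥ 4 → met
7. cargo insurance $190,000 < $200,000 → not met
8. condition 'operates vehicles over 26,000 lbs' holds; vehicle safety inspection 36 days ago vs limit 30 → not met
9. accident register absent → not met
10. drivers with valid medical certificates 5 < 9 → not met
11. brake system inspection 53 days ago vs limit 60 → met
Not met: 3, 4, 7, 8, 9, 10

3, 4, 7, 8, 9, 10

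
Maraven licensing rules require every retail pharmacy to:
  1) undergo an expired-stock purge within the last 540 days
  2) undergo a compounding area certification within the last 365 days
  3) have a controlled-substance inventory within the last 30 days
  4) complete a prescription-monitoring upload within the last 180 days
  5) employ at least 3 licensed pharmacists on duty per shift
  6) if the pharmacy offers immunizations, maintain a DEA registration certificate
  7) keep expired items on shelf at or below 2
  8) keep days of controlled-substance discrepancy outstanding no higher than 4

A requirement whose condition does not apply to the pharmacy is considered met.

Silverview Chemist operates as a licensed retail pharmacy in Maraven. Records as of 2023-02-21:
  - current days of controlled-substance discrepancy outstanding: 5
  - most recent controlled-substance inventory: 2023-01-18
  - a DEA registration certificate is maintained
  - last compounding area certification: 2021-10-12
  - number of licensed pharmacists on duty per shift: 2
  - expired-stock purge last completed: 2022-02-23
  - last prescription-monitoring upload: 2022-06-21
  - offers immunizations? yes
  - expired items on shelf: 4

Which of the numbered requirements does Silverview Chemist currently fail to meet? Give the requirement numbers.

1. expired-stock purge 363 days ago vs limit 540 → met
2. compounding area certification 497 days ago vs limit 365 → not met
3. controlled-substance inventory 34 days ago vs limit 30 → not met
4. prescription-monitoring upload 245 days ago vs limit 180 → not met
5. licensed pharmacists on duty per shift 2 < 3 → not met
6. condition 'offers immunizations' holds; DEA registration certificate present → met
7. expired items on shelf 4 > 2 → not met
8. days of controlled-substance discrepancy outstanding 5 > 4 → not met
Not met: 2, 3, 4, 5, 7, 8

2, 3, 4, 5, 7, 8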